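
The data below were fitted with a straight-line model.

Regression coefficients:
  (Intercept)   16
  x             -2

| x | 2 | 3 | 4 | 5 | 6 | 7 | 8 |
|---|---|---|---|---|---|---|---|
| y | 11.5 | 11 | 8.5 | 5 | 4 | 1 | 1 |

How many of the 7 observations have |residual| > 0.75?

x=2: ŷ = 16 − 2·2 = 12; r = 11.5 − 12 = -0.5
x=3: ŷ = 16 − 2·3 = 10; r = 11 − 10 = 1
x=4: ŷ = 16 − 2·4 = 8; r = 8.5 − 8 = 0.5
x=5: ŷ = 16 − 2·5 = 6; r = 5 − 6 = -1
x=6: ŷ = 16 − 2·6 = 4; r = 4 − 4 = 0
x=7: ŷ = 16 − 2·7 = 2; r = 1 − 2 = -1
x=8: ŷ = 16 − 2·8 = 0; r = 1 − 0 = 1
|r| > 0.75: x=3 (|r|=1), x=5 (|r|=1), x=7 (|r|=1), x=8 (|r|=1) → 4

4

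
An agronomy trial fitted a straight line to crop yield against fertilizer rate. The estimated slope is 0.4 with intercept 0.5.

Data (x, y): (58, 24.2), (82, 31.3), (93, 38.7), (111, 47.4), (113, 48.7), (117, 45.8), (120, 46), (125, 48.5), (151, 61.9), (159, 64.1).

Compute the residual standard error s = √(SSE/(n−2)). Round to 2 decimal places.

x=58: ŷ = 0.5 + 0.4·58 = 23.7; r = 24.2 − 23.7 = 0.5
x=82: ŷ = 0.5 + 0.4·82 = 33.3; r = 31.3 − 33.3 = -2
x=93: ŷ = 0.5 + 0.4·93 = 37.7; r = 38.7 − 37.7 = 1
x=111: ŷ = 0.5 + 0.4·111 = 44.9; r = 47.4 − 44.9 = 2.5
x=113: ŷ = 0.5 + 0.4·113 = 45.7; r = 48.7 − 45.7 = 3
x=117: ŷ = 0.5 + 0.4·117 = 47.3; r = 45.8 − 47.3 = -1.5
x=120: ŷ = 0.5 + 0.4·120 = 48.5; r = 46 − 48.5 = -2.5
x=125: ŷ = 0.5 + 0.4·125 = 50.5; r = 48.5 − 50.5 = -2
x=151: ŷ = 0.5 + 0.4·151 = 60.9; r = 61.9 − 60.9 = 1
x=159: ŷ = 0.5 + 0.4·159 = 64.1; r = 64.1 − 64.1 = 0
SSE = 0.25 + 4 + 1 + 6.25 + 9 + 2.25 + 6.25 + 4 + 1 + 0 = 34
s = √(34/8) = √4.25 ≈ 2.06

s = 2.06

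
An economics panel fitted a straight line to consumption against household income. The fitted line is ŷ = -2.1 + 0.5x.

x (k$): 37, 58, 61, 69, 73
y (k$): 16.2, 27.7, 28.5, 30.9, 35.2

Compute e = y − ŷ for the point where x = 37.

ŷ = -2.1 + 0.5·37 = 16.4
e = 16.2 − 16.4 = -0.2

e = -0.2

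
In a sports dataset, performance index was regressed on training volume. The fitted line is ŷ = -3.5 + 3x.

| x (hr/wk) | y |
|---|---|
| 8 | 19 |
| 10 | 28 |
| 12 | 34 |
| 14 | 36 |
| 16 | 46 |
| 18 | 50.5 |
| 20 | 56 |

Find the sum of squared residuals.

SSE = 15.5

x=8: ŷ = -3.5 + 3·8 = 20.5; r = 19 − 20.5 = -1.5
x=10: ŷ = -3.5 + 3·10 = 26.5; r = 28 − 26.5 = 1.5
x=12: ŷ = -3.5 + 3·12 = 32.5; r = 34 − 32.5 = 1.5
x=14: ŷ = -3.5 + 3·14 = 38.5; r = 36 − 38.5 = -2.5
x=16: ŷ = -3.5 + 3·16 = 44.5; r = 46 − 44.5 = 1.5
x=18: ŷ = -3.5 + 3·18 = 50.5; r = 50.5 − 50.5 = 0
x=20: ŷ = -3.5 + 3·20 = 56.5; r = 56 − 56.5 = -0.5
SSE = 2.25 + 2.25 + 2.25 + 6.25 + 2.25 + 0 + 0.25 = 15.5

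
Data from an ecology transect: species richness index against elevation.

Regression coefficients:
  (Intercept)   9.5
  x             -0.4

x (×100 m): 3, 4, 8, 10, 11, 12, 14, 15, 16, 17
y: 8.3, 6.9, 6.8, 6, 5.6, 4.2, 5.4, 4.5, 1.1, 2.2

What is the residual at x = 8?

e = 0.5

ŷ = 9.5 − 0.4·8 = 6.3
e = 6.8 − 6.3 = 0.5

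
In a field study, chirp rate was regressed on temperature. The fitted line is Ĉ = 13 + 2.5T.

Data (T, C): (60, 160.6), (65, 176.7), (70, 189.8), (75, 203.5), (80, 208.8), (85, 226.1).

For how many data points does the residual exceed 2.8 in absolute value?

2

T=60: Ĉ = 13 + 2.5·60 = 163; r = 160.6 − 163 = -2.4
T=65: Ĉ = 13 + 2.5·65 = 175.5; r = 176.7 − 175.5 = 1.2
T=70: Ĉ = 13 + 2.5·70 = 188; r = 189.8 − 188 = 1.8
T=75: Ĉ = 13 + 2.5·75 = 200.5; r = 203.5 − 200.5 = 3
T=80: Ĉ = 13 + 2.5·80 = 213; r = 208.8 − 213 = -4.2
T=85: Ĉ = 13 + 2.5·85 = 225.5; r = 226.1 − 225.5 = 0.6
|r| > 2.8: T=75 (|r|=3), T=80 (|r|=4.2) → 2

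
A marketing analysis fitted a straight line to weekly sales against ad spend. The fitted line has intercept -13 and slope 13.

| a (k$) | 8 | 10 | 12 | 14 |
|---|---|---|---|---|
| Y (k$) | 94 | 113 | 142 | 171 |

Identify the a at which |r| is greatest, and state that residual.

a = 10, r = -4

a=8: ŷ = -13 + 13·8 = 91; r = 94 − 91 = 3
a=10: ŷ = -13 + 13·10 = 117; r = 113 − 117 = -4
a=12: ŷ = -13 + 13·12 = 143; r = 142 − 143 = -1
a=14: ŷ = -13 + 13·14 = 169; r = 171 − 169 = 2
Largest |r| is 4 at a = 10, residual -4.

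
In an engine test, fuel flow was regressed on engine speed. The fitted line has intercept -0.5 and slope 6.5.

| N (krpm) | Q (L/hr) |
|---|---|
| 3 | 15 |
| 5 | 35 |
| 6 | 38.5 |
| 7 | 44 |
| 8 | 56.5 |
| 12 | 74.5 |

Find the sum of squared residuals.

N=3: ŷ = -0.5 + 6.5·3 = 19; e = 15 − 19 = -4
N=5: ŷ = -0.5 + 6.5·5 = 32; e = 35 − 32 = 3
N=6: ŷ = -0.5 + 6.5·6 = 38.5; e = 38.5 − 38.5 = 0
N=7: ŷ = -0.5 + 6.5·7 = 45; e = 44 − 45 = -1
N=8: ŷ = -0.5 + 6.5·8 = 51.5; e = 56.5 − 51.5 = 5
N=12: ŷ = -0.5 + 6.5·12 = 77.5; e = 74.5 − 77.5 = -3
SSE = 16 + 9 + 0 + 1 + 25 + 9 = 60

SSE = 60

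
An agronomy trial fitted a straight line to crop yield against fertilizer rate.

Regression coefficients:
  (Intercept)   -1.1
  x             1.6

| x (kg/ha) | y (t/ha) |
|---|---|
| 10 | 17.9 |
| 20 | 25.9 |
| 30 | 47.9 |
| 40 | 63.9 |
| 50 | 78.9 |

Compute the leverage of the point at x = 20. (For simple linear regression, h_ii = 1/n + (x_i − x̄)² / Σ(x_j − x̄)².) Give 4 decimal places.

h = 0.3000

x̄ = (10 + 20 + 30 + 40 + 50)/5 = 30
Σ(x − x̄)² = 400 + 100 + 0 + 100 + 400 = 1000
h = 1/5 + (-10)²/1000 = 0.2 + 0.1 = 0.3000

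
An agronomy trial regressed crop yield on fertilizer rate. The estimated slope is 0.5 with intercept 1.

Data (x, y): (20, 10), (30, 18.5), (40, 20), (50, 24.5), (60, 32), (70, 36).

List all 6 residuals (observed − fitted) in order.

x=20: ŷ = 1 + 0.5·20 = 11; r = 10 − 11 = -1
x=30: ŷ = 1 + 0.5·30 = 16; r = 18.5 − 16 = 2.5
x=40: ŷ = 1 + 0.5·40 = 21; r = 20 − 21 = -1
x=50: ŷ = 1 + 0.5·50 = 26; r = 24.5 − 26 = -1.5
x=60: ŷ = 1 + 0.5·60 = 31; r = 32 − 31 = 1
x=70: ŷ = 1 + 0.5·70 = 36; r = 36 − 36 = 0

-1, 2.5, -1, -1.5, 1, 0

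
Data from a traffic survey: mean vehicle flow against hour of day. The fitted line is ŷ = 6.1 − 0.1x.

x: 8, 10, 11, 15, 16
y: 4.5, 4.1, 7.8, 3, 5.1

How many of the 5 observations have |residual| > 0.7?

x=8: ŷ = 6.1 − 0.1·8 = 5.3; e = 4.5 − 5.3 = -0.8
x=10: ŷ = 6.1 − 0.1·10 = 5.1; e = 4.1 − 5.1 = -1
x=11: ŷ = 6.1 − 0.1·11 = 5; e = 7.8 − 5 = 2.8
x=15: ŷ = 6.1 − 0.1·15 = 4.6; e = 3 − 4.6 = -1.6
x=16: ŷ = 6.1 − 0.1·16 = 4.5; e = 5.1 − 4.5 = 0.6
|e| > 0.7: x=8 (|e|=0.8), x=10 (|e|=1), x=11 (|e|=2.8), x=15 (|e|=1.6) → 4

4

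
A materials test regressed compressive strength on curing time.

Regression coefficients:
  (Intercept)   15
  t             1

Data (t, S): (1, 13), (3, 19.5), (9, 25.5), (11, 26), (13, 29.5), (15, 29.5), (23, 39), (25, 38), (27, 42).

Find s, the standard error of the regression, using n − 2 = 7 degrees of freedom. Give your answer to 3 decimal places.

s = 1.732

t=1: Ŝ = 15 + 1 = 16; r = 13 − 16 = -3
t=3: Ŝ = 15 + 3 = 18; r = 19.5 − 18 = 1.5
t=9: Ŝ = 15 + 9 = 24; r = 25.5 − 24 = 1.5
t=11: Ŝ = 15 + 11 = 26; r = 26 − 26 = 0
t=13: Ŝ = 15 + 13 = 28; r = 29.5 − 28 = 1.5
t=15: Ŝ = 15 + 15 = 30; r = 29.5 − 30 = -0.5
t=23: Ŝ = 15 + 23 = 38; r = 39 − 38 = 1
t=25: Ŝ = 15 + 25 = 40; r = 38 − 40 = -2
t=27: Ŝ = 15 + 27 = 42; r = 42 − 42 = 0
SSE = 9 + 2.25 + 2.25 + 0 + 2.25 + 0.25 + 1 + 4 + 0 = 21
s = √(21/7) = √3 ≈ 1.732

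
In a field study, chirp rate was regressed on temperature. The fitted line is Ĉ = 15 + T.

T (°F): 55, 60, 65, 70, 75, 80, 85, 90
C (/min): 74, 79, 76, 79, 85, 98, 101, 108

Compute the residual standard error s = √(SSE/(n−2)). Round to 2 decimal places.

s = 4.62

T=55: Ĉ = 15 + 55 = 70; r = 74 − 70 = 4
T=60: Ĉ = 15 + 60 = 75; r = 79 − 75 = 4
T=65: Ĉ = 15 + 65 = 80; r = 76 − 80 = -4
T=70: Ĉ = 15 + 70 = 85; r = 79 − 85 = -6
T=75: Ĉ = 15 + 75 = 90; r = 85 − 90 = -5
T=80: Ĉ = 15 + 80 = 95; r = 98 − 95 = 3
T=85: Ĉ = 15 + 85 = 100; r = 101 − 100 = 1
T=90: Ĉ = 15 + 90 = 105; r = 108 − 105 = 3
SSE = 16 + 16 + 16 + 36 + 25 + 9 + 1 + 9 = 128
s = √(128/6) = √21.3333 ≈ 4.62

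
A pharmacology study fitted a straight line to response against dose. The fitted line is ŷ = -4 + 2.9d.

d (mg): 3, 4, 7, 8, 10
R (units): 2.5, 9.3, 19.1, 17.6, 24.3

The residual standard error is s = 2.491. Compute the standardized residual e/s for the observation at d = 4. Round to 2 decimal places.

0.68

ŷ = -4 + 2.9·4 = 7.6
e = 9.3 − 7.6 = 1.7
e/s = 1.7 / 2.491 = 0.68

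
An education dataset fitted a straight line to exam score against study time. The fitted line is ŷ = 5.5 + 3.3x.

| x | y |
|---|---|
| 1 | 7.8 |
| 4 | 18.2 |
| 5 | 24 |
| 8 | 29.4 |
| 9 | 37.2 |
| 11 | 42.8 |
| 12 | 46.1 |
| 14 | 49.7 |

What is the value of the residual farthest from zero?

e = -2.5

x=1: ŷ = 5.5 + 3.3·1 = 8.8; e = 7.8 − 8.8 = -1
x=4: ŷ = 5.5 + 3.3·4 = 18.7; e = 18.2 − 18.7 = -0.5
x=5: ŷ = 5.5 + 3.3·5 = 22; e = 24 − 22 = 2
x=8: ŷ = 5.5 + 3.3·8 = 31.9; e = 29.4 − 31.9 = -2.5
x=9: ŷ = 5.5 + 3.3·9 = 35.2; e = 37.2 − 35.2 = 2
x=11: ŷ = 5.5 + 3.3·11 = 41.8; e = 42.8 − 41.8 = 1
x=12: ŷ = 5.5 + 3.3·12 = 45.1; e = 46.1 − 45.1 = 1
x=14: ŷ = 5.5 + 3.3·14 = 51.7; e = 49.7 − 51.7 = -2
Largest |e| is 2.5 at x = 8, residual -2.5.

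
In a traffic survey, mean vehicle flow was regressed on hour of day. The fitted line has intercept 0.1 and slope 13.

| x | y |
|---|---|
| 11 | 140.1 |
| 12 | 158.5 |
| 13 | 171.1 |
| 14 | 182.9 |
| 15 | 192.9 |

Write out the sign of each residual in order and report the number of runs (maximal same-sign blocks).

3 runs

x=11: ŷ = 0.1 + 13·11 = 143.1; e = 140.1 − 143.1 = -3
x=12: ŷ = 0.1 + 13·12 = 156.1; e = 158.5 − 156.1 = 2.4
x=13: ŷ = 0.1 + 13·13 = 169.1; e = 171.1 − 169.1 = 2
x=14: ŷ = 0.1 + 13·14 = 182.1; e = 182.9 − 182.1 = 0.8
x=15: ŷ = 0.1 + 13·15 = 195.1; e = 192.9 − 195.1 = -2.2
Signs: − + + + −
Runs: −×1, +×3, −×1 → 3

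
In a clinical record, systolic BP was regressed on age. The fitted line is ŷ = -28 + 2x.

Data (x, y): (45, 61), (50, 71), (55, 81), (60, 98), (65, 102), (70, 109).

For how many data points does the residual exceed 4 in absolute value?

x=45: ŷ = -28 + 2·45 = 62; e = 61 − 62 = -1
x=50: ŷ = -28 + 2·50 = 72; e = 71 − 72 = -1
x=55: ŷ = -28 + 2·55 = 82; e = 81 − 82 = -1
x=60: ŷ = -28 + 2·60 = 92; e = 98 − 92 = 6
x=65: ŷ = -28 + 2·65 = 102; e = 102 − 102 = 0
x=70: ŷ = -28 + 2·70 = 112; e = 109 − 112 = -3
|e| > 4: x=60 (|e|=6) → 1

1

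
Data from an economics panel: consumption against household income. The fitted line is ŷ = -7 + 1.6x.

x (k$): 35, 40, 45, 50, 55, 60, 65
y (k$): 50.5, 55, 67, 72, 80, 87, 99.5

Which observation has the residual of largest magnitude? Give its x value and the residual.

x = 65, r = 2.5

x=35: ŷ = -7 + 1.6·35 = 49; r = 50.5 − 49 = 1.5
x=40: ŷ = -7 + 1.6·40 = 57; r = 55 − 57 = -2
x=45: ŷ = -7 + 1.6·45 = 65; r = 67 − 65 = 2
x=50: ŷ = -7 + 1.6·50 = 73; r = 72 − 73 = -1
x=55: ŷ = -7 + 1.6·55 = 81; r = 80 − 81 = -1
x=60: ŷ = -7 + 1.6·60 = 89; r = 87 − 89 = -2
x=65: ŷ = -7 + 1.6·65 = 97; r = 99.5 − 97 = 2.5
Largest |r| is 2.5 at x = 65, residual 2.5.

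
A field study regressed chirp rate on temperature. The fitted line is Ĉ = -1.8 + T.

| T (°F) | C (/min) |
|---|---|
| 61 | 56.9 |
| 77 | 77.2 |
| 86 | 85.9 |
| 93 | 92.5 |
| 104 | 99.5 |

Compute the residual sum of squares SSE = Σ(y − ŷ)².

T=61: Ĉ = -1.8 + 61 = 59.2; r = 56.9 − 59.2 = -2.3
T=77: Ĉ = -1.8 + 77 = 75.2; r = 77.2 − 75.2 = 2
T=86: Ĉ = -1.8 + 86 = 84.2; r = 85.9 − 84.2 = 1.7
T=93: Ĉ = -1.8 + 93 = 91.2; r = 92.5 − 91.2 = 1.3
T=104: Ĉ = -1.8 + 104 = 102.2; r = 99.5 − 102.2 = -2.7
SSE = 5.29 + 4 + 2.89 + 1.69 + 7.29 = 21.16

SSE = 21.16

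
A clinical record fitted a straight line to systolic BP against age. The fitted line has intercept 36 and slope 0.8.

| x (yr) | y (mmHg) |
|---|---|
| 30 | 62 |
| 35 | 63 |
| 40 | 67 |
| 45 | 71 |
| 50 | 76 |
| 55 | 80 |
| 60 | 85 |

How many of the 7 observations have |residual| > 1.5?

x=30: ŷ = 36 + 0.8·30 = 60; e = 62 − 60 = 2
x=35: ŷ = 36 + 0.8·35 = 64; e = 63 − 64 = -1
x=40: ŷ = 36 + 0.8·40 = 68; e = 67 − 68 = -1
x=45: ŷ = 36 + 0.8·45 = 72; e = 71 − 72 = -1
x=50: ŷ = 36 + 0.8·50 = 76; e = 76 − 76 = 0
x=55: ŷ = 36 + 0.8·55 = 80; e = 80 − 80 = 0
x=60: ŷ = 36 + 0.8·60 = 84; e = 85 − 84 = 1
|e| > 1.5: x=30 (|e|=2) → 1

1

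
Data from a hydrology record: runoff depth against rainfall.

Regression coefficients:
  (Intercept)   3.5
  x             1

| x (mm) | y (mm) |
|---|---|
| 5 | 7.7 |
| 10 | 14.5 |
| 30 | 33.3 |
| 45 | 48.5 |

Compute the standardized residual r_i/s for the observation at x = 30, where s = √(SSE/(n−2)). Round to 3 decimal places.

x=5: ŷ = 3.5 + 5 = 8.5; r = 7.7 − 8.5 = -0.8
x=10: ŷ = 3.5 + 10 = 13.5; r = 14.5 − 13.5 = 1
x=30: ŷ = 3.5 + 30 = 33.5; r = 33.3 − 33.5 = -0.2
x=45: ŷ = 3.5 + 45 = 48.5; r = 48.5 − 48.5 = 0
SSE = 0.64 + 1 + 0.04 + 0 = 1.68
s = √(1.68/2) = 0.916515
r/s = -0.2 / 0.916515 = -0.218

-0.218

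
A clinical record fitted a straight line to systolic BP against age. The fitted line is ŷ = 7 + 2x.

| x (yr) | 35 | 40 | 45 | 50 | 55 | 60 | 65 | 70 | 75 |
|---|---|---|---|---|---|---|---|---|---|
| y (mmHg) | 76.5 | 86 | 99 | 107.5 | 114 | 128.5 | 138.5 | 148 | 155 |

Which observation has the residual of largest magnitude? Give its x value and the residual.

x = 55, r = -3

x=35: ŷ = 7 + 2·35 = 77; r = 76.5 − 77 = -0.5
x=40: ŷ = 7 + 2·40 = 87; r = 86 − 87 = -1
x=45: ŷ = 7 + 2·45 = 97; r = 99 − 97 = 2
x=50: ŷ = 7 + 2·50 = 107; r = 107.5 − 107 = 0.5
x=55: ŷ = 7 + 2·55 = 117; r = 114 − 117 = -3
x=60: ŷ = 7 + 2·60 = 127; r = 128.5 − 127 = 1.5
x=65: ŷ = 7 + 2·65 = 137; r = 138.5 − 137 = 1.5
x=70: ŷ = 7 + 2·70 = 147; r = 148 − 147 = 1
x=75: ŷ = 7 + 2·75 = 157; r = 155 − 157 = -2
Largest |r| is 3 at x = 55, residual -3.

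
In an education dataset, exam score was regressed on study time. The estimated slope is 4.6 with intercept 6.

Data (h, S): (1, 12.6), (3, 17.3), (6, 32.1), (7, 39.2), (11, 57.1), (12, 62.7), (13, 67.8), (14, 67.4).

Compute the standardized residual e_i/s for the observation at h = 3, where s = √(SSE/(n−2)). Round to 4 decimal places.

-1.1371

h=1: Ŝ = 6 + 4.6·1 = 10.6; e = 12.6 − 10.6 = 2
h=3: Ŝ = 6 + 4.6·3 = 19.8; e = 17.3 − 19.8 = -2.5
h=6: Ŝ = 6 + 4.6·6 = 33.6; e = 32.1 − 33.6 = -1.5
h=7: Ŝ = 6 + 4.6·7 = 38.2; e = 39.2 − 38.2 = 1
h=11: Ŝ = 6 + 4.6·11 = 56.6; e = 57.1 − 56.6 = 0.5
h=12: Ŝ = 6 + 4.6·12 = 61.2; e = 62.7 − 61.2 = 1.5
h=13: Ŝ = 6 + 4.6·13 = 65.8; e = 67.8 − 65.8 = 2
h=14: Ŝ = 6 + 4.6·14 = 70.4; e = 67.4 − 70.4 = -3
SSE = 4 + 6.25 + 2.25 + 1 + 0.25 + 2.25 + 4 + 9 = 29
s = √(29/6) = 2.19848
e/s = -2.5 / 2.19848 = -1.1371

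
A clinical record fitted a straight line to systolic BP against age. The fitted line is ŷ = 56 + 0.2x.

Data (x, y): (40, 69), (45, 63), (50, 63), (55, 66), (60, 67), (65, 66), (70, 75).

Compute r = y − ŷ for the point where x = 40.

ŷ = 56 + 0.2·40 = 64
r = 69 − 64 = 5

r = 5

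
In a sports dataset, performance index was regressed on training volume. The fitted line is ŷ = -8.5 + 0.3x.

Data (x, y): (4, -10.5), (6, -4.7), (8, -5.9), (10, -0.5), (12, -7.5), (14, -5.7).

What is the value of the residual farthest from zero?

x=4: ŷ = -8.5 + 0.3·4 = -7.3; e = -10.5 − (-7.3) = -3.2
x=6: ŷ = -8.5 + 0.3·6 = -6.7; e = -4.7 − (-6.7) = 2
x=8: ŷ = -8.5 + 0.3·8 = -6.1; e = -5.9 − (-6.1) = 0.2
x=10: ŷ = -8.5 + 0.3·10 = -5.5; e = -0.5 − (-5.5) = 5
x=12: ŷ = -8.5 + 0.3·12 = -4.9; e = -7.5 − (-4.9) = -2.6
x=14: ŷ = -8.5 + 0.3·14 = -4.3; e = -5.7 − (-4.3) = -1.4
Largest |e| is 5 at x = 10, residual 5.

e = 5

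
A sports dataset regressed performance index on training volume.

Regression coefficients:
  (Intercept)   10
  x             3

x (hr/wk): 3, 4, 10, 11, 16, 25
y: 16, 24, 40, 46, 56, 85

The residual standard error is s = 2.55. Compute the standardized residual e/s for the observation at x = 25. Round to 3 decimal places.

ŷ = 10 + 3·25 = 85
e = 85 − 85 = 0
e/s = 0 / 2.55 = 0.000

0.000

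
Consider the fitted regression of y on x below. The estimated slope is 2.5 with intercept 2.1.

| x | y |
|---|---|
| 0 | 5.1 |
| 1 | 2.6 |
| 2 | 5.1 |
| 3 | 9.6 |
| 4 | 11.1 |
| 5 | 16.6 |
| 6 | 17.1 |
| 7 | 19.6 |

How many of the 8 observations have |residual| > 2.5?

1

x=0: ŷ = 2.1 + 2.5·0 = 2.1; r = 5.1 − 2.1 = 3
x=1: ŷ = 2.1 + 2.5·1 = 4.6; r = 2.6 − 4.6 = -2
x=2: ŷ = 2.1 + 2.5·2 = 7.1; r = 5.1 − 7.1 = -2
x=3: ŷ = 2.1 + 2.5·3 = 9.6; r = 9.6 − 9.6 = 0
x=4: ŷ = 2.1 + 2.5·4 = 12.1; r = 11.1 − 12.1 = -1
x=5: ŷ = 2.1 + 2.5·5 = 14.6; r = 16.6 − 14.6 = 2
x=6: ŷ = 2.1 + 2.5·6 = 17.1; r = 17.1 − 17.1 = 0
x=7: ŷ = 2.1 + 2.5·7 = 19.6; r = 19.6 − 19.6 = 0
|r| > 2.5: x=0 (|r|=3) → 1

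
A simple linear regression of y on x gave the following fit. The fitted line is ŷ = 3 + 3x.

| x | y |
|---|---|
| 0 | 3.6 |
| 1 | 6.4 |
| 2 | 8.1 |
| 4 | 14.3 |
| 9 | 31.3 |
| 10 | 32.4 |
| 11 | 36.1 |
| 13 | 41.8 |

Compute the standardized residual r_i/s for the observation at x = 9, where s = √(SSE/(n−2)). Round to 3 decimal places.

x=0: ŷ = 3 + 3·0 = 3; r = 3.6 − 3 = 0.6
x=1: ŷ = 3 + 3·1 = 6; r = 6.4 − 6 = 0.4
x=2: ŷ = 3 + 3·2 = 9; r = 8.1 − 9 = -0.9
x=4: ŷ = 3 + 3·4 = 15; r = 14.3 − 15 = -0.7
x=9: ŷ = 3 + 3·9 = 30; r = 31.3 − 30 = 1.3
x=10: ŷ = 3 + 3·10 = 33; r = 32.4 − 33 = -0.6
x=11: ŷ = 3 + 3·11 = 36; r = 36.1 − 36 = 0.1
x=13: ŷ = 3 + 3·13 = 42; r = 41.8 − 42 = -0.2
SSE = 0.36 + 0.16 + 0.81 + 0.49 + 1.69 + 0.36 + 0.01 + 0.04 = 3.92
s = √(3.92/6) = 0.80829
r/s = 1.3 / 0.80829 = 1.608

1.608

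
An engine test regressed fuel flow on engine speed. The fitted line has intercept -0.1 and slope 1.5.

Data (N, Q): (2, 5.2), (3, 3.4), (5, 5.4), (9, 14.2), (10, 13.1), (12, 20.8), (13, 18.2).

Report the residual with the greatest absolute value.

r = 2.9

N=2: ŷ = -0.1 + 1.5·2 = 2.9; r = 5.2 − 2.9 = 2.3
N=3: ŷ = -0.1 + 1.5·3 = 4.4; r = 3.4 − 4.4 = -1
N=5: ŷ = -0.1 + 1.5·5 = 7.4; r = 5.4 − 7.4 = -2
N=9: ŷ = -0.1 + 1.5·9 = 13.4; r = 14.2 − 13.4 = 0.8
N=10: ŷ = -0.1 + 1.5·10 = 14.9; r = 13.1 − 14.9 = -1.8
N=12: ŷ = -0.1 + 1.5·12 = 17.9; r = 20.8 − 17.9 = 2.9
N=13: ŷ = -0.1 + 1.5·13 = 19.4; r = 18.2 − 19.4 = -1.2
Largest |r| is 2.9 at N = 12, residual 2.9.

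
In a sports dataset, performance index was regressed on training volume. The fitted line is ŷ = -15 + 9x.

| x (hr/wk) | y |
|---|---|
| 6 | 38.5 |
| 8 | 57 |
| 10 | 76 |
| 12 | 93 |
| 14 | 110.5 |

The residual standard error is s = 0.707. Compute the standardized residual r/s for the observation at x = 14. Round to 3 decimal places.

-0.707

ŷ = -15 + 9·14 = 111
r = 110.5 − 111 = -0.5
r/s = -0.5 / 0.707 = -0.707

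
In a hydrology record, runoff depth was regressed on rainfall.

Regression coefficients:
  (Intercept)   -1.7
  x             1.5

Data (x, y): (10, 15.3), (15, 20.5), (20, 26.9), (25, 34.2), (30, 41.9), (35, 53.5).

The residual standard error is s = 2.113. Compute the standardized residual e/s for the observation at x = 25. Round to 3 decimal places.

-0.757

ŷ = -1.7 + 1.5·25 = 35.8
e = 34.2 − 35.8 = -1.6
e/s = -1.6 / 2.113 = -0.757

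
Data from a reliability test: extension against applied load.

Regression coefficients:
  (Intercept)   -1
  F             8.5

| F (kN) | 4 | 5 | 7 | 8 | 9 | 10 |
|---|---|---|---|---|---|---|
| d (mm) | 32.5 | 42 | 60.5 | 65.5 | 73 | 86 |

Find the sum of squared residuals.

F=4: d̂ = -1 + 8.5·4 = 33; e = 32.5 − 33 = -0.5
F=5: d̂ = -1 + 8.5·5 = 41.5; e = 42 − 41.5 = 0.5
F=7: d̂ = -1 + 8.5·7 = 58.5; e = 60.5 − 58.5 = 2
F=8: d̂ = -1 + 8.5·8 = 67; e = 65.5 − 67 = -1.5
F=9: d̂ = -1 + 8.5·9 = 75.5; e = 73 − 75.5 = -2.5
F=10: d̂ = -1 + 8.5·10 = 84; e = 86 − 84 = 2
SSE = 0.25 + 0.25 + 4 + 2.25 + 6.25 + 4 = 17

SSE = 17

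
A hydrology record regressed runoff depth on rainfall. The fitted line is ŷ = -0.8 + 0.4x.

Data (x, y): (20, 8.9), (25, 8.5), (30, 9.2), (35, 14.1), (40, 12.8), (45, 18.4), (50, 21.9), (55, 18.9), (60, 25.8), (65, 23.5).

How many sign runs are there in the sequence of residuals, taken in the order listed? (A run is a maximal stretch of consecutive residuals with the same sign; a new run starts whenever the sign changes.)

x=20: ŷ = -0.8 + 0.4·20 = 7.2; e = 8.9 − 7.2 = 1.7
x=25: ŷ = -0.8 + 0.4·25 = 9.2; e = 8.5 − 9.2 = -0.7
x=30: ŷ = -0.8 + 0.4·30 = 11.2; e = 9.2 − 11.2 = -2
x=35: ŷ = -0.8 + 0.4·35 = 13.2; e = 14.1 − 13.2 = 0.9
x=40: ŷ = -0.8 + 0.4·40 = 15.2; e = 12.8 − 15.2 = -2.4
x=45: ŷ = -0.8 + 0.4·45 = 17.2; e = 18.4 − 17.2 = 1.2
x=50: ŷ = -0.8 + 0.4·50 = 19.2; e = 21.9 − 19.2 = 2.7
x=55: ŷ = -0.8 + 0.4·55 = 21.2; e = 18.9 − 21.2 = -2.3
x=60: ŷ = -0.8 + 0.4·60 = 23.2; e = 25.8 − 23.2 = 2.6
x=65: ŷ = -0.8 + 0.4·65 = 25.2; e = 23.5 − 25.2 = -1.7
Signs: + − − + − + + − + −
Runs: +×1, −×2, +×1, −×1, +×2, −×1, +×1, −×1 → 8

8 runs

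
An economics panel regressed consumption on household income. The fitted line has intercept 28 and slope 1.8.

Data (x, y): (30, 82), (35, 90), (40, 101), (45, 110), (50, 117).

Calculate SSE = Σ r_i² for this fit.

SSE = 4

x=30: ŷ = 28 + 1.8·30 = 82; r = 82 − 82 = 0
x=35: ŷ = 28 + 1.8·35 = 91; r = 90 − 91 = -1
x=40: ŷ = 28 + 1.8·40 = 100; r = 101 − 100 = 1
x=45: ŷ = 28 + 1.8·45 = 109; r = 110 − 109 = 1
x=50: ŷ = 28 + 1.8·50 = 118; r = 117 − 118 = -1
SSE = 0 + 1 + 1 + 1 + 1 = 4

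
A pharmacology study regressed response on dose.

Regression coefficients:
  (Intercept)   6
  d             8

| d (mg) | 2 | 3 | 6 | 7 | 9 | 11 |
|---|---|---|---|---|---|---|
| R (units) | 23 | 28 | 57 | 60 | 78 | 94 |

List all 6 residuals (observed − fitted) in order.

1, -2, 3, -2, 0, 0

d=2: ŷ = 6 + 8·2 = 22; e = 23 − 22 = 1
d=3: ŷ = 6 + 8·3 = 30; e = 28 − 30 = -2
d=6: ŷ = 6 + 8·6 = 54; e = 57 − 54 = 3
d=7: ŷ = 6 + 8·7 = 62; e = 60 − 62 = -2
d=9: ŷ = 6 + 8·9 = 78; e = 78 − 78 = 0
d=11: ŷ = 6 + 8·11 = 94; e = 94 − 94 = 0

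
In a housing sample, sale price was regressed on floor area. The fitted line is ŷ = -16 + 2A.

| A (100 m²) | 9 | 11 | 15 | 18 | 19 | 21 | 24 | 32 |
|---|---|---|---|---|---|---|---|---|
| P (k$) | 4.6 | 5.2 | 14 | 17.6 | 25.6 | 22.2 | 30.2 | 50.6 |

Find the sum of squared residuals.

SSE = 50.56

A=9: ŷ = -16 + 2·9 = 2; r = 4.6 − 2 = 2.6
A=11: ŷ = -16 + 2·11 = 6; r = 5.2 − 6 = -0.8
A=15: ŷ = -16 + 2·15 = 14; r = 14 − 14 = 0
A=18: ŷ = -16 + 2·18 = 20; r = 17.6 − 20 = -2.4
A=19: ŷ = -16 + 2·19 = 22; r = 25.6 − 22 = 3.6
A=21: ŷ = -16 + 2·21 = 26; r = 22.2 − 26 = -3.8
A=24: ŷ = -16 + 2·24 = 32; r = 30.2 − 32 = -1.8
A=32: ŷ = -16 + 2·32 = 48; r = 50.6 − 48 = 2.6
SSE = 6.76 + 0.64 + 0 + 5.76 + 12.96 + 14.44 + 3.24 + 6.76 = 50.56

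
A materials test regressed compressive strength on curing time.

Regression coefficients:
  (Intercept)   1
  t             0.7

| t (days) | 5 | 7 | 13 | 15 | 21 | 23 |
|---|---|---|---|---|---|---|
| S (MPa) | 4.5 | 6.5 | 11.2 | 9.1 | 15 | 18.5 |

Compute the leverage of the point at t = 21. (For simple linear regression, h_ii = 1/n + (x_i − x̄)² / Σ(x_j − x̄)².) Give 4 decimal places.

t̄ = (5 + 7 + 13 + 15 + 21 + 23)/6 = 14
Σ(t − t̄)² = 81 + 49 + 1 + 1 + 49 + 81 = 262
h = 1/6 + (7)²/262 = 0.166667 + 0.187023 = 0.3537

h = 0.3537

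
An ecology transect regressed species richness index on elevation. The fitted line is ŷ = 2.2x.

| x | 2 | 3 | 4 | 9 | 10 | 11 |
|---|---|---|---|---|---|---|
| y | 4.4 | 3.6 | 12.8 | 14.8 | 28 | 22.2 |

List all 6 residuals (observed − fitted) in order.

x=2: ŷ = 2.2·2 = 4.4; r = 4.4 − 4.4 = 0
x=3: ŷ = 2.2·3 = 6.6; r = 3.6 − 6.6 = -3
x=4: ŷ = 2.2·4 = 8.8; r = 12.8 − 8.8 = 4
x=9: ŷ = 2.2·9 = 19.8; r = 14.8 − 19.8 = -5
x=10: ŷ = 2.2·10 = 22; r = 28 − 22 = 6
x=11: ŷ = 2.2·11 = 24.2; r = 22.2 − 24.2 = -2

0, -3, 4, -5, 6, -2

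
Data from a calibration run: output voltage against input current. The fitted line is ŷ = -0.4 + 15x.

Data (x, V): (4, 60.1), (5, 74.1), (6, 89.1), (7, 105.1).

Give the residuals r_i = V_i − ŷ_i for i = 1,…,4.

x=4: ŷ = -0.4 + 15·4 = 59.6; r = 60.1 − 59.6 = 0.5
x=5: ŷ = -0.4 + 15·5 = 74.6; r = 74.1 − 74.6 = -0.5
x=6: ŷ = -0.4 + 15·6 = 89.6; r = 89.1 − 89.6 = -0.5
x=7: ŷ = -0.4 + 15·7 = 104.6; r = 105.1 − 104.6 = 0.5

0.5, -0.5, -0.5, 0.5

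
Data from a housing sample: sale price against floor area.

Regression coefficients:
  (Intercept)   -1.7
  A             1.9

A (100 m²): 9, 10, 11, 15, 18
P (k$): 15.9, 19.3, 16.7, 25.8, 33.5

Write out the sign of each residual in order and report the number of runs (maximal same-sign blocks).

3 runs

A=9: P̂ = -1.7 + 1.9·9 = 15.4; r = 15.9 − 15.4 = 0.5
A=10: P̂ = -1.7 + 1.9·10 = 17.3; r = 19.3 − 17.3 = 2
A=11: P̂ = -1.7 + 1.9·11 = 19.2; r = 16.7 − 19.2 = -2.5
A=15: P̂ = -1.7 + 1.9·15 = 26.8; r = 25.8 − 26.8 = -1
A=18: P̂ = -1.7 + 1.9·18 = 32.5; r = 33.5 − 32.5 = 1
Signs: + + − − +
Runs: +×2, −×2, +×1 → 3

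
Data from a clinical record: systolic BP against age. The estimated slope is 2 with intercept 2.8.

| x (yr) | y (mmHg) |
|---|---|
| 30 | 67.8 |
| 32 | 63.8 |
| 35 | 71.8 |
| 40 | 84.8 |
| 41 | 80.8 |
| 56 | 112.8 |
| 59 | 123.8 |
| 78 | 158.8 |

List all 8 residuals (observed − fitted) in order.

x=30: ŷ = 2.8 + 2·30 = 62.8; e = 67.8 − 62.8 = 5
x=32: ŷ = 2.8 + 2·32 = 66.8; e = 63.8 − 66.8 = -3
x=35: ŷ = 2.8 + 2·35 = 72.8; e = 71.8 − 72.8 = -1
x=40: ŷ = 2.8 + 2·40 = 82.8; e = 84.8 − 82.8 = 2
x=41: ŷ = 2.8 + 2·41 = 84.8; e = 80.8 − 84.8 = -4
x=56: ŷ = 2.8 + 2·56 = 114.8; e = 112.8 − 114.8 = -2
x=59: ŷ = 2.8 + 2·59 = 120.8; e = 123.8 − 120.8 = 3
x=78: ŷ = 2.8 + 2·78 = 158.8; e = 158.8 − 158.8 = 0

5, -3, -1, 2, -4, -2, 3, 0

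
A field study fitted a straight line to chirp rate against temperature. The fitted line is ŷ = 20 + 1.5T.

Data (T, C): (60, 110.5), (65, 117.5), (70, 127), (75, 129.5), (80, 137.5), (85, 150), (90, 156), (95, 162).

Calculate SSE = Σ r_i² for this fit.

SSE = 27

T=60: ŷ = 20 + 1.5·60 = 110; r = 110.5 − 110 = 0.5
T=65: ŷ = 20 + 1.5·65 = 117.5; r = 117.5 − 117.5 = 0
T=70: ŷ = 20 + 1.5·70 = 125; r = 127 − 125 = 2
T=75: ŷ = 20 + 1.5·75 = 132.5; r = 129.5 − 132.5 = -3
T=80: ŷ = 20 + 1.5·80 = 140; r = 137.5 − 140 = -2.5
T=85: ŷ = 20 + 1.5·85 = 147.5; r = 150 − 147.5 = 2.5
T=90: ŷ = 20 + 1.5·90 = 155; r = 156 − 155 = 1
T=95: ŷ = 20 + 1.5·95 = 162.5; r = 162 − 162.5 = -0.5
SSE = 0.25 + 0 + 4 + 9 + 6.25 + 6.25 + 1 + 0.25 = 27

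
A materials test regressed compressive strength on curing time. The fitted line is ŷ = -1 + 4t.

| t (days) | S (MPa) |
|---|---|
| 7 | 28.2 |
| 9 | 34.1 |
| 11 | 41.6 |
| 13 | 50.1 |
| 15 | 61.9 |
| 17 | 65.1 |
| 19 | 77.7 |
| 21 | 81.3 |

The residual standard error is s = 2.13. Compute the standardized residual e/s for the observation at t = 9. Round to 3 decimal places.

ŷ = -1 + 4·9 = 35
e = 34.1 − 35 = -0.9
e/s = -0.9 / 2.13 = -0.423

-0.423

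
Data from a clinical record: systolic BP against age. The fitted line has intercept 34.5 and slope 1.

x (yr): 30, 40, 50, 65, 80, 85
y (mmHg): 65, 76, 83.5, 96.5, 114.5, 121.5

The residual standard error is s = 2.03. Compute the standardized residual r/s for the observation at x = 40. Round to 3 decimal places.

0.739

ŷ = 34.5 + 40 = 74.5
r = 76 − 74.5 = 1.5
r/s = 1.5 / 2.03 = 0.739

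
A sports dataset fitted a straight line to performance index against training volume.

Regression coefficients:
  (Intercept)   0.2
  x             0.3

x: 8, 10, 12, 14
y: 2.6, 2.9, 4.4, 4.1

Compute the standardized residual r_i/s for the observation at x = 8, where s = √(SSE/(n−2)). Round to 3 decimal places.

0.000

x=8: ŷ = 0.2 + 0.3·8 = 2.6; r = 2.6 − 2.6 = 0
x=10: ŷ = 0.2 + 0.3·10 = 3.2; r = 2.9 − 3.2 = -0.3
x=12: ŷ = 0.2 + 0.3·12 = 3.8; r = 4.4 − 3.8 = 0.6
x=14: ŷ = 0.2 + 0.3·14 = 4.4; r = 4.1 − 4.4 = -0.3
SSE = 0 + 0.09 + 0.36 + 0.09 = 0.54
s = √(0.54/2) = 0.519615
r/s = 0 / 0.519615 = 0.000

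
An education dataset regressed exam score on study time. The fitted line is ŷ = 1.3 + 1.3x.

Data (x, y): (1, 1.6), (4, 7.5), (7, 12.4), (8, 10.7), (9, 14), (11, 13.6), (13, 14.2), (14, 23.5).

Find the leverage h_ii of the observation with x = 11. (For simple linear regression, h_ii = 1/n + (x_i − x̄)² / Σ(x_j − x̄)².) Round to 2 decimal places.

h = 0.18

x̄ = (1 + 4 + 7 + 8 + 9 + 11 + 13 + 14)/8 = 8.375
Σ(x − x̄)² = 54.3906 + 19.1406 + 1.89062 + 0.140625 + 0.390625 + 6.89062 + 21.3906 + 31.6406 = 135.875
h = 1/8 + (2.625)²/135.875 = 0.125 + 0.050713 = 0.18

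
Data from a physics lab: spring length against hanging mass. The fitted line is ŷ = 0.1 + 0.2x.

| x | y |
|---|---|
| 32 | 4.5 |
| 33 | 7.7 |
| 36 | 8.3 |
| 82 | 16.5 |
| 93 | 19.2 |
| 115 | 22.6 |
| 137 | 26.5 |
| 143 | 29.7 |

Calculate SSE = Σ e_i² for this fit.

x=32: ŷ = 0.1 + 0.2·32 = 6.5; e = 4.5 − 6.5 = -2
x=33: ŷ = 0.1 + 0.2·33 = 6.7; e = 7.7 − 6.7 = 1
x=36: ŷ = 0.1 + 0.2·36 = 7.3; e = 8.3 − 7.3 = 1
x=82: ŷ = 0.1 + 0.2·82 = 16.5; e = 16.5 − 16.5 = 0
x=93: ŷ = 0.1 + 0.2·93 = 18.7; e = 19.2 − 18.7 = 0.5
x=115: ŷ = 0.1 + 0.2·115 = 23.1; e = 22.6 − 23.1 = -0.5
x=137: ŷ = 0.1 + 0.2·137 = 27.5; e = 26.5 − 27.5 = -1
x=143: ŷ = 0.1 + 0.2·143 = 28.7; e = 29.7 − 28.7 = 1
SSE = 4 + 1 + 1 + 0 + 0.25 + 0.25 + 1 + 1 = 8.5

SSE = 8.5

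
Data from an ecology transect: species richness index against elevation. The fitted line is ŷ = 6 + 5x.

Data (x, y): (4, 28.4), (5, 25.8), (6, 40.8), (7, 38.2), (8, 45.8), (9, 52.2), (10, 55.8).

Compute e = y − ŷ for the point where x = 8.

ŷ = 6 + 5·8 = 46
e = 45.8 − 46 = -0.2

e = -0.2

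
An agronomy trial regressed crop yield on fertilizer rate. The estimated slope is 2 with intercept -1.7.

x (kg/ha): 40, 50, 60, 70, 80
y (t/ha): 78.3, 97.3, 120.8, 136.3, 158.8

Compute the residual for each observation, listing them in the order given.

x=40: ŷ = -1.7 + 2·40 = 78.3; r = 78.3 − 78.3 = 0
x=50: ŷ = -1.7 + 2·50 = 98.3; r = 97.3 − 98.3 = -1
x=60: ŷ = -1.7 + 2·60 = 118.3; r = 120.8 − 118.3 = 2.5
x=70: ŷ = -1.7 + 2·70 = 138.3; r = 136.3 − 138.3 = -2
x=80: ŷ = -1.7 + 2·80 = 158.3; r = 158.8 − 158.3 = 0.5

0, -1, 2.5, -2, 0.5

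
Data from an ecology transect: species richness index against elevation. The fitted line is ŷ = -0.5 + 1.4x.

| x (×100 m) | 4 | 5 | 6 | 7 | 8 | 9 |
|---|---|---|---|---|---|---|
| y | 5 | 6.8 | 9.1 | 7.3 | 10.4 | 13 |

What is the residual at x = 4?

e = -0.1

ŷ = -0.5 + 1.4·4 = 5.1
e = 5 − 5.1 = -0.1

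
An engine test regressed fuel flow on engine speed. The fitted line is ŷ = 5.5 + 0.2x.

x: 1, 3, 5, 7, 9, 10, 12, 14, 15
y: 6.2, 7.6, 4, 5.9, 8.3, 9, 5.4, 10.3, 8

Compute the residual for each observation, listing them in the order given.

x=1: ŷ = 5.5 + 0.2·1 = 5.7; e = 6.2 − 5.7 = 0.5
x=3: ŷ = 5.5 + 0.2·3 = 6.1; e = 7.6 − 6.1 = 1.5
x=5: ŷ = 5.5 + 0.2·5 = 6.5; e = 4 − 6.5 = -2.5
x=7: ŷ = 5.5 + 0.2·7 = 6.9; e = 5.9 − 6.9 = -1
x=9: ŷ = 5.5 + 0.2·9 = 7.3; e = 8.3 − 7.3 = 1
x=10: ŷ = 5.5 + 0.2·10 = 7.5; e = 9 − 7.5 = 1.5
x=12: ŷ = 5.5 + 0.2·12 = 7.9; e = 5.4 − 7.9 = -2.5
x=14: ŷ = 5.5 + 0.2·14 = 8.3; e = 10.3 − 8.3 = 2
x=15: ŷ = 5.5 + 0.2·15 = 8.5; e = 8 − 8.5 = -0.5

0.5, 1.5, -2.5, -1, 1, 1.5, -2.5, 2, -0.5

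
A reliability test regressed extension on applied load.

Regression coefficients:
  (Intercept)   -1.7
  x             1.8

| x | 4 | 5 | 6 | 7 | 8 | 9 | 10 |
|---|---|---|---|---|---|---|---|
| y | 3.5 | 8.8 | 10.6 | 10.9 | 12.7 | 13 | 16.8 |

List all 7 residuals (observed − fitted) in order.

x=4: ŷ = -1.7 + 1.8·4 = 5.5; e = 3.5 − 5.5 = -2
x=5: ŷ = -1.7 + 1.8·5 = 7.3; e = 8.8 − 7.3 = 1.5
x=6: ŷ = -1.7 + 1.8·6 = 9.1; e = 10.6 − 9.1 = 1.5
x=7: ŷ = -1.7 + 1.8·7 = 10.9; e = 10.9 − 10.9 = 0
x=8: ŷ = -1.7 + 1.8·8 = 12.7; e = 12.7 − 12.7 = 0
x=9: ŷ = -1.7 + 1.8·9 = 14.5; e = 13 − 14.5 = -1.5
x=10: ŷ = -1.7 + 1.8·10 = 16.3; e = 16.8 − 16.3 = 0.5

-2, 1.5, 1.5, 0, 0, -1.5, 0.5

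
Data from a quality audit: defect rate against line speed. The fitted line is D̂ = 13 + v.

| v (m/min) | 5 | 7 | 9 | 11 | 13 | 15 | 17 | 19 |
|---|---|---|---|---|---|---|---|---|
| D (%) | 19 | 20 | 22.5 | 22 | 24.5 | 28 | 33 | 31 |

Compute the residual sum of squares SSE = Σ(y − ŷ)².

v=5: D̂ = 13 + 5 = 18; r = 19 − 18 = 1
v=7: D̂ = 13 + 7 = 20; r = 20 − 20 = 0
v=9: D̂ = 13 + 9 = 22; r = 22.5 − 22 = 0.5
v=11: D̂ = 13 + 11 = 24; r = 22 − 24 = -2
v=13: D̂ = 13 + 13 = 26; r = 24.5 − 26 = -1.5
v=15: D̂ = 13 + 15 = 28; r = 28 − 28 = 0
v=17: D̂ = 13 + 17 = 30; r = 33 − 30 = 3
v=19: D̂ = 13 + 19 = 32; r = 31 − 32 = -1
SSE = 1 + 0 + 0.25 + 4 + 2.25 + 0 + 9 + 1 = 17.5

SSE = 17.5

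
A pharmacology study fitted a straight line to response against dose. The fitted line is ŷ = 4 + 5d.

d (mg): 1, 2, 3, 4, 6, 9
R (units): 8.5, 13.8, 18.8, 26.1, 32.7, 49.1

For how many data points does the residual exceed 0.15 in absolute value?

5

d=1: ŷ = 4 + 5·1 = 9; e = 8.5 − 9 = -0.5
d=2: ŷ = 4 + 5·2 = 14; e = 13.8 − 14 = -0.2
d=3: ŷ = 4 + 5·3 = 19; e = 18.8 − 19 = -0.2
d=4: ŷ = 4 + 5·4 = 24; e = 26.1 − 24 = 2.1
d=6: ŷ = 4 + 5·6 = 34; e = 32.7 − 34 = -1.3
d=9: ŷ = 4 + 5·9 = 49; e = 49.1 − 49 = 0.1
|e| > 0.15: d=1 (|e|=0.5), d=2 (|e|=0.2), d=3 (|e|=0.2), d=4 (|e|=2.1), d=6 (|e|=1.3) → 5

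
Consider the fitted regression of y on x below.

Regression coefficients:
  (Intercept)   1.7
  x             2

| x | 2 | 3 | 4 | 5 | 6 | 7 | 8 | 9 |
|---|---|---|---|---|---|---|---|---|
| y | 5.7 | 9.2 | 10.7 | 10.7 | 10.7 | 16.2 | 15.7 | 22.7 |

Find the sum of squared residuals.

SSE = 26.5

x=2: ŷ = 1.7 + 2·2 = 5.7; r = 5.7 − 5.7 = 0
x=3: ŷ = 1.7 + 2·3 = 7.7; r = 9.2 − 7.7 = 1.5
x=4: ŷ = 1.7 + 2·4 = 9.7; r = 10.7 − 9.7 = 1
x=5: ŷ = 1.7 + 2·5 = 11.7; r = 10.7 − 11.7 = -1
x=6: ŷ = 1.7 + 2·6 = 13.7; r = 10.7 − 13.7 = -3
x=7: ŷ = 1.7 + 2·7 = 15.7; r = 16.2 − 15.7 = 0.5
x=8: ŷ = 1.7 + 2·8 = 17.7; r = 15.7 − 17.7 = -2
x=9: ŷ = 1.7 + 2·9 = 19.7; r = 22.7 − 19.7 = 3
SSE = 0 + 2.25 + 1 + 1 + 9 + 0.25 + 4 + 9 = 26.5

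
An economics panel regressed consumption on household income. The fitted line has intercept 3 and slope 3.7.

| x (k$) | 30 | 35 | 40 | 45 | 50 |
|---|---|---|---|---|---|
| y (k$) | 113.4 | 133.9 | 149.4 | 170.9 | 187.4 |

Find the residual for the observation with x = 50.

e = -0.6

ŷ = 3 + 3.7·50 = 188
e = 187.4 − 188 = -0.6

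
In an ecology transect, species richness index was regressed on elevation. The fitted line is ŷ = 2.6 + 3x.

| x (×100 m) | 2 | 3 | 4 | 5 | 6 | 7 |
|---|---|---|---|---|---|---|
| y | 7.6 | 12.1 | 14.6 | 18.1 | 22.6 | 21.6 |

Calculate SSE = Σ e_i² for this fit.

SSE = 9.5

x=2: ŷ = 2.6 + 3·2 = 8.6; e = 7.6 − 8.6 = -1
x=3: ŷ = 2.6 + 3·3 = 11.6; e = 12.1 − 11.6 = 0.5
x=4: ŷ = 2.6 + 3·4 = 14.6; e = 14.6 − 14.6 = 0
x=5: ŷ = 2.6 + 3·5 = 17.6; e = 18.1 − 17.6 = 0.5
x=6: ŷ = 2.6 + 3·6 = 20.6; e = 22.6 − 20.6 = 2
x=7: ŷ = 2.6 + 3·7 = 23.6; e = 21.6 − 23.6 = -2
SSE = 1 + 0.25 + 0 + 0.25 + 4 + 4 = 9.5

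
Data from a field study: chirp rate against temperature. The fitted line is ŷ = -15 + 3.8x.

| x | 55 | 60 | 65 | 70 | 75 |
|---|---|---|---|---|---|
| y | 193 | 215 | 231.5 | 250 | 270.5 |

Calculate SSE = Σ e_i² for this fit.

x=55: ŷ = -15 + 3.8·55 = 194; e = 193 − 194 = -1
x=60: ŷ = -15 + 3.8·60 = 213; e = 215 − 213 = 2
x=65: ŷ = -15 + 3.8·65 = 232; e = 231.5 − 232 = -0.5
x=70: ŷ = -15 + 3.8·70 = 251; e = 250 − 251 = -1
x=75: ŷ = -15 + 3.8·75 = 270; e = 270.5 − 270 = 0.5
SSE = 1 + 4 + 0.25 + 1 + 0.25 = 6.5

SSE = 6.5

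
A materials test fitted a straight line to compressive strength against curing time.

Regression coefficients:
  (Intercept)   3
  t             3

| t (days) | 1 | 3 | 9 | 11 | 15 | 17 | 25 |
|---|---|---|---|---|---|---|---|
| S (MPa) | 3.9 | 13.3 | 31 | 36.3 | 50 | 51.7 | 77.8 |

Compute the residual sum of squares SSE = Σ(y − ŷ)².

SSE = 16.52

t=1: ŷ = 3 + 3·1 = 6; r = 3.9 − 6 = -2.1
t=3: ŷ = 3 + 3·3 = 12; r = 13.3 − 12 = 1.3
t=9: ŷ = 3 + 3·9 = 30; r = 31 − 30 = 1
t=11: ŷ = 3 + 3·11 = 36; r = 36.3 − 36 = 0.3
t=15: ŷ = 3 + 3·15 = 48; r = 50 − 48 = 2
t=17: ŷ = 3 + 3·17 = 54; r = 51.7 − 54 = -2.3
t=25: ŷ = 3 + 3·25 = 78; r = 77.8 − 78 = -0.2
SSE = 4.41 + 1.69 + 1 + 0.09 + 4 + 5.29 + 0.04 = 16.52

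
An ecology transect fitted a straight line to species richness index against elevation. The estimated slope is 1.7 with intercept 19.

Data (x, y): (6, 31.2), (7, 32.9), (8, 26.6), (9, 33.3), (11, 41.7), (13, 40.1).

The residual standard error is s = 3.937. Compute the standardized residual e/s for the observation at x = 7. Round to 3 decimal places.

0.508

ŷ = 19 + 1.7·7 = 30.9
e = 32.9 − 30.9 = 2
e/s = 2 / 3.937 = 0.508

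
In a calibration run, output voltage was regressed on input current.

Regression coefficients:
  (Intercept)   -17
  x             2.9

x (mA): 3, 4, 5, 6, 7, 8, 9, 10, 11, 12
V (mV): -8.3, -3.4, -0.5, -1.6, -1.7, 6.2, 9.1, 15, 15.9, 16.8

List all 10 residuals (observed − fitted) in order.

0, 2, 2, -2, -5, 0, 0, 3, 1, -1

x=3: ŷ = -17 + 2.9·3 = -8.3; r = -8.3 − (-8.3) = 0
x=4: ŷ = -17 + 2.9·4 = -5.4; r = -3.4 − (-5.4) = 2
x=5: ŷ = -17 + 2.9·5 = -2.5; r = -0.5 − (-2.5) = 2
x=6: ŷ = -17 + 2.9·6 = 0.4; r = -1.6 − 0.4 = -2
x=7: ŷ = -17 + 2.9·7 = 3.3; r = -1.7 − 3.3 = -5
x=8: ŷ = -17 + 2.9·8 = 6.2; r = 6.2 − 6.2 = 0
x=9: ŷ = -17 + 2.9·9 = 9.1; r = 9.1 − 9.1 = 0
x=10: ŷ = -17 + 2.9·10 = 12; r = 15 − 12 = 3
x=11: ŷ = -17 + 2.9·11 = 14.9; r = 15.9 − 14.9 = 1
x=12: ŷ = -17 + 2.9·12 = 17.8; r = 16.8 − 17.8 = -1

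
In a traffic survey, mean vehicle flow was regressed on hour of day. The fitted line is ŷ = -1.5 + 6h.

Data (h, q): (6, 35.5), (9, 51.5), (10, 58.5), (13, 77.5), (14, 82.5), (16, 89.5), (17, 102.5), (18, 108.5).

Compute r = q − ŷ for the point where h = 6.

r = 1

ŷ = -1.5 + 6·6 = 34.5
r = 35.5 − 34.5 = 1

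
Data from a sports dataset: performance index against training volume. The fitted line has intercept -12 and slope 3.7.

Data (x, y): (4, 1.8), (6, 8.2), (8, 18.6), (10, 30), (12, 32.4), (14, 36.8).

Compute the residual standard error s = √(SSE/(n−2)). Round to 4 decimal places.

s = 3.1623

x=4: ŷ = -12 + 3.7·4 = 2.8; r = 1.8 − 2.8 = -1
x=6: ŷ = -12 + 3.7·6 = 10.2; r = 8.2 − 10.2 = -2
x=8: ŷ = -12 + 3.7·8 = 17.6; r = 18.6 − 17.6 = 1
x=10: ŷ = -12 + 3.7·10 = 25; r = 30 − 25 = 5
x=12: ŷ = -12 + 3.7·12 = 32.4; r = 32.4 − 32.4 = 0
x=14: ŷ = -12 + 3.7·14 = 39.8; r = 36.8 − 39.8 = -3
SSE = 1 + 4 + 1 + 25 + 0 + 9 = 40
s = √(40/4) = √10 ≈ 3.1623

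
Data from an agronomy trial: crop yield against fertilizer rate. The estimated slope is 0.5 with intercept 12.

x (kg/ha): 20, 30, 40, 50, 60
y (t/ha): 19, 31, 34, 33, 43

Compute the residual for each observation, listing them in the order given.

-3, 4, 2, -4, 1

x=20: ŷ = 12 + 0.5·20 = 22; r = 19 − 22 = -3
x=30: ŷ = 12 + 0.5·30 = 27; r = 31 − 27 = 4
x=40: ŷ = 12 + 0.5·40 = 32; r = 34 − 32 = 2
x=50: ŷ = 12 + 0.5·50 = 37; r = 33 − 37 = -4
x=60: ŷ = 12 + 0.5·60 = 42; r = 43 − 42 = 1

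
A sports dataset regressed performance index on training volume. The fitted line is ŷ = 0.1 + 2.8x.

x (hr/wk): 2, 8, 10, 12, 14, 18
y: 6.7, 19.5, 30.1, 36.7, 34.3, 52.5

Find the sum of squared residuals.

x=2: ŷ = 0.1 + 2.8·2 = 5.7; r = 6.7 − 5.7 = 1
x=8: ŷ = 0.1 + 2.8·8 = 22.5; r = 19.5 − 22.5 = -3
x=10: ŷ = 0.1 + 2.8·10 = 28.1; r = 30.1 − 28.1 = 2
x=12: ŷ = 0.1 + 2.8·12 = 33.7; r = 36.7 − 33.7 = 3
x=14: ŷ = 0.1 + 2.8·14 = 39.3; r = 34.3 − 39.3 = -5
x=18: ŷ = 0.1 + 2.8·18 = 50.5; r = 52.5 − 50.5 = 2
SSE = 1 + 9 + 4 + 9 + 25 + 4 = 52

SSE = 52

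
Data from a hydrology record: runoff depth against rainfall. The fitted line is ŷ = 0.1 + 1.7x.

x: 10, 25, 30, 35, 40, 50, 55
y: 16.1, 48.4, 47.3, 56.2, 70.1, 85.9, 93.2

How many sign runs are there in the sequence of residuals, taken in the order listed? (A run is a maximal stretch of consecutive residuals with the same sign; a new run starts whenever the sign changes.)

5 runs

x=10: ŷ = 0.1 + 1.7·10 = 17.1; r = 16.1 − 17.1 = -1
x=25: ŷ = 0.1 + 1.7·25 = 42.6; r = 48.4 − 42.6 = 5.8
x=30: ŷ = 0.1 + 1.7·30 = 51.1; r = 47.3 − 51.1 = -3.8
x=35: ŷ = 0.1 + 1.7·35 = 59.6; r = 56.2 − 59.6 = -3.4
x=40: ŷ = 0.1 + 1.7·40 = 68.1; r = 70.1 − 68.1 = 2
x=50: ŷ = 0.1 + 1.7·50 = 85.1; r = 85.9 − 85.1 = 0.8
x=55: ŷ = 0.1 + 1.7·55 = 93.6; r = 93.2 − 93.6 = -0.4
Signs: − + − − + + −
Runs: −×1, +×1, −×2, +×2, −×1 → 5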